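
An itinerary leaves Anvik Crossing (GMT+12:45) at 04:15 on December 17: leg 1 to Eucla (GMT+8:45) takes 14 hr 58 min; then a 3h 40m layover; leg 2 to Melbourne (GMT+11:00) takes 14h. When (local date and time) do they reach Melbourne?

11:08 on December 18

Convert departure to UTC: 04:15 − 12:45 = 15:30 UTC on Dec 16.
Add 14 hours and 58 minutes leg 1 → 06:28 UTC (Dec 17).
Add 3 hours and 40 minutes layover in Eucla → 10:08 UTC.
Add 14 hours leg 2 → 00:08 UTC (Dec 18).
Melbourne is UTC+11:00, so local arrival = 00:08 + 11:00 = 11:08 on Dec 18.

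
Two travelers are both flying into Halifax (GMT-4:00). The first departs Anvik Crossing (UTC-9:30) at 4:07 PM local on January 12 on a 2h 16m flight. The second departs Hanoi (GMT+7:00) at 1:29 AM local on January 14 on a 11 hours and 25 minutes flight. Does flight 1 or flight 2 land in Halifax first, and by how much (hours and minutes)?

the first, by 26 hours 1 minute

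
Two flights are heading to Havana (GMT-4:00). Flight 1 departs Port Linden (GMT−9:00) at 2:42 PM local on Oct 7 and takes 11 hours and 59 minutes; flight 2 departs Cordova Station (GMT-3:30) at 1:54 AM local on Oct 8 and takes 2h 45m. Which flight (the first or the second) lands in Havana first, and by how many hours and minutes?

the second, by 3 hours 32 minutes

Flight 1 in UTC: 2:42 PM + 9:00 = 11:42 PM on Oct 7.
+11 hours 59 minutes → arrive 11:41 AM UTC on Oct 8.
Flight 2 in UTC: 1:54 AM + 3:30 = 5:24 AM on Oct 8.
+2 hours and 45 minutes → arrive 8:09 AM UTC on Oct 8.
Flight 2 lands earlier by 3 hours 32 minutes.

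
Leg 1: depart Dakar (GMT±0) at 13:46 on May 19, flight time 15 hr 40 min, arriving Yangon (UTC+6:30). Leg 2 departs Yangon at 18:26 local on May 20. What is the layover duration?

6 hours 30 minutes

Dakar is at UTC+0, so departure is already 13:46 UTC on May 19.
Add 15 hours and 40 minutes flight time → 05:26 UTC (May 20).
Yangon is UTC+6:30, so local arrival = 05:26 + 6:30 = 11:56 on May 20.
Layover = 18:26 − 11:56 = 6 hours 30 minutes.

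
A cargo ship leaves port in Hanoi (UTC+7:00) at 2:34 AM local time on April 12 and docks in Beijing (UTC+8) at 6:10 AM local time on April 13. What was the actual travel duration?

26 hours 36 minutes

Beijing is 1:00 ahead of Hanoi.
Clock-face elapsed time (ignoring zones) is 27 hours 36 minutes.
Actual elapsed = 27 hours 36 minutes − 1:00 = 26 hours 36 minutes.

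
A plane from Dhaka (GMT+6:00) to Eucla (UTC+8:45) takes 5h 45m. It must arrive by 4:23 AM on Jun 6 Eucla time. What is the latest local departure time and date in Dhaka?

7:53 PM on June 5

Target arrival in UTC: 4:23 AM − 8:45 = 7:38 PM on Jun 5.
Subtract 5 hours 45 minutes → departure 1:53 PM UTC on Jun 5.
Dhaka is UTC+6:00: 1:53 PM + 6:00 = 7:53 PM on Jun 5.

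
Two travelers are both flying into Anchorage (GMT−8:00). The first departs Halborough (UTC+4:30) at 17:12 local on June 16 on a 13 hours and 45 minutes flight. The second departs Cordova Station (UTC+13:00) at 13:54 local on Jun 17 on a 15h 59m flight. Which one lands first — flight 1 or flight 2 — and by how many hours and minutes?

the first, by 14 hours 26 minutes

Flight 1 in UTC: 17:12 − 4:30 = 12:42 on Jun 16.
+13 hours 45 minutes → arrive 02:27 UTC on Jun 17.
Flight 2 in UTC: 13:54 − 13:00 = 00:54 on Jun 17.
+15 hours 59 minutes → arrive 16:53 UTC on Jun 17.
Flight 1 lands earlier by 14 hours 26 minutes.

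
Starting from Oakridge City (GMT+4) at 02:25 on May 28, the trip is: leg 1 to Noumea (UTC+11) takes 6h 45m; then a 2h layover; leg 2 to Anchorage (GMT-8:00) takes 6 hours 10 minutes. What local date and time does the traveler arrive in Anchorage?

05:20 on May 28

Convert departure to UTC: 02:25 − 4:00 = 22:25 UTC on May 27.
Add 6 hours and 45 minutes leg 1 → 05:10 UTC (May 28).
Add 2 hours layover in Noumea → 07:10 UTC.
Add 6 hours 10 minutes leg 2 → 13:20 UTC.
Anchorage is UTC−8:00, so local arrival = 13:20 − 8:00 = 05:20 on May 28.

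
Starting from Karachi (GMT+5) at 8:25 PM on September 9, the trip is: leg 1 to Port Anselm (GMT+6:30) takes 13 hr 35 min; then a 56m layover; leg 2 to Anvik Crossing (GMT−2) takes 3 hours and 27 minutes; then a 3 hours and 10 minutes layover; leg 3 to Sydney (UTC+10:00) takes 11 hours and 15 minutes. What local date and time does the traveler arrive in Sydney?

9:48 AM on Sep 11

Convert departure to UTC: 8:25 PM − 5:00 = 3:25 PM UTC on Sep 9.
Add 13 hours and 35 minutes leg 1 → 5:00 AM UTC (Sep 10).
Add 56 minutes layover in Port Anselm → 5:56 AM UTC.
Add 3 hours 27 minutes leg 2 → 9:23 AM UTC.
Add 3 hours and 10 minutes layover in Anvik Crossing → 12:33 PM UTC.
Add 11 hours 15 minutes leg 3 → 11:48 PM UTC.
Sydney is UTC+10:00, so local arrival = 11:48 PM + 10:00 = 9:48 AM on Sep 11.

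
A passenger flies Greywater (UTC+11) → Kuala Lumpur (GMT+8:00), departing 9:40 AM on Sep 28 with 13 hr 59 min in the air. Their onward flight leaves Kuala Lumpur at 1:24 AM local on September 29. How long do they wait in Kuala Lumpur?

4 hours 45 minutes

Convert departure to UTC: 9:40 AM − 11:00 = 10:40 PM UTC on Sep 27.
Add 13 hours 59 minutes flight time → 12:39 PM UTC (Sep 28).
Kuala Lumpur is UTC+8:00, so local arrival = 12:39 PM + 8:00 = 8:39 PM on Sep 28.
Layover = 1:24 AM − 8:39 PM (+1 day) = 4 hours 45 minutes.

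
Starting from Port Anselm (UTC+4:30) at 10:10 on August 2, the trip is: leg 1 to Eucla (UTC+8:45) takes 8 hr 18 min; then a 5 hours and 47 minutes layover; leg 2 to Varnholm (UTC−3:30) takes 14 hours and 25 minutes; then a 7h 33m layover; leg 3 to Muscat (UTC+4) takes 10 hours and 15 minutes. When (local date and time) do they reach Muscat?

Convert departure to UTC: 10:10 − 4:30 = 05:40 UTC on Aug 2.
Add 8 hours 18 minutes leg 1 → 13:58 UTC.
Add 5 hours and 47 minutes layover in Eucla → 19:45 UTC.
Add 14 hours 25 minutes leg 2 → 10:10 UTC (Aug 3).
Add 7 hours 33 minutes layover in Varnholm → 17:43 UTC.
Add 10 hours and 15 minutes leg 3 → 03:58 UTC (Aug 4).
Muscat is UTC+4:00, so local arrival = 03:58 + 4:00 = 07:58 on Aug 4.

07:58 on August 4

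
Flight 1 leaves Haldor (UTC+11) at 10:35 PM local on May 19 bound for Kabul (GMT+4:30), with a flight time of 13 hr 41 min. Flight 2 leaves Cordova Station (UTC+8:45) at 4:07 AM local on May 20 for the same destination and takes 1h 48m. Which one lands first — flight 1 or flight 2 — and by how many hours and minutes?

the second, by 4 hours 6 minutes

Flight 1 in UTC: 10:35 PM − 11:00 = 11:35 AM on May 19.
+13 hours 41 minutes → arrive 1:16 AM UTC on May 20.
Flight 2 in UTC: 4:07 AM − 8:45 = 7:22 PM on May 19.
+1 hour 48 minutes → arrive 9:10 PM UTC on May 19.
Flight 2 lands earlier by 4 hours 6 minutes.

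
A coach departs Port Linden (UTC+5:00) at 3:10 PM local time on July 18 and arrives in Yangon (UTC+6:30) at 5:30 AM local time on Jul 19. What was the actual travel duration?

Departure in UTC: 3:10 PM − 5:00 = 10:10 AM on Jul 18.
Arrival in UTC: 5:30 AM − 6:30 = 11:00 PM on Jul 18.
Elapsed = 11:00 PM − 10:10 AM = 12 hours 50 minutes.

12 hours 50 minutes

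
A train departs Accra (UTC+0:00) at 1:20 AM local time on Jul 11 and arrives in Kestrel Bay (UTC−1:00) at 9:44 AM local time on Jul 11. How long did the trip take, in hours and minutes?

Departure is already UTC: 1:20 AM on Jul 11.
Arrival in UTC: 9:44 AM + 1:00 = 10:44 AM on Jul 11.
Elapsed = 10:44 AM − 1:20 AM = 9 hours 24 minutes.

9 hours 24 minutes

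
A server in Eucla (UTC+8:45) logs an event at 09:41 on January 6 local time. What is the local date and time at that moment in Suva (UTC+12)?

12:56 on January 6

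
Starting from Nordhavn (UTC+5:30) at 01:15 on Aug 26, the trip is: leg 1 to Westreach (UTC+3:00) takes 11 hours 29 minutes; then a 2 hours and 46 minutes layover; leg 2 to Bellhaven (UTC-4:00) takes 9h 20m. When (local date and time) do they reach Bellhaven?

Convert departure to UTC: 01:15 − 5:30 = 19:45 UTC on Aug 25.
Add 11 hours 29 minutes leg 1 → 07:14 UTC (Aug 26).
Add 2 hours and 46 minutes layover in Westreach → 10:00 UTC.
Add 9 hours 20 minutes leg 2 → 19:20 UTC.
Bellhaven is UTC−4:00, so local arrival = 19:20 − 4:00 = 15:20 on Aug 26.

15:20 on Aug 26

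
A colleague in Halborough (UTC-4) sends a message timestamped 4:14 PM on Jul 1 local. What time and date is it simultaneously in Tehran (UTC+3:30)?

Tehran is 7:30 ahead of Halborough.
Shift by the zone difference: 4:14 PM + 7:30 = 11:44 PM on Jul 1 in Tehran.

11:44 PM on July 1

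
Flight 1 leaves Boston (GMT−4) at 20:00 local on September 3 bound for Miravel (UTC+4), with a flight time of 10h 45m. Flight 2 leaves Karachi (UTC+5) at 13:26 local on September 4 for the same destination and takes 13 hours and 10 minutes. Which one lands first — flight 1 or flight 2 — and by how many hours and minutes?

the first, by 10 hours 51 minutes

Flight 1 in UTC: 20:00 + 4:00 = 00:00 on Sep 4.
+10 hours and 45 minutes → arrive 10:45 UTC on Sep 4.
Flight 2 in UTC: 13:26 − 5:00 = 08:26 on Sep 4.
+13 hours and 10 minutes → arrive 21:36 UTC on Sep 4.
Flight 1 lands earlier by 10 hours 51 minutes.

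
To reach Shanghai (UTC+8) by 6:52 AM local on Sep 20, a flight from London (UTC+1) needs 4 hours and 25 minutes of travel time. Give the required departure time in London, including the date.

Target arrival in UTC: 6:52 AM − 8:00 = 10:52 PM on Sep 19.
Subtract 4 hours and 25 minutes → departure 6:27 PM UTC on Sep 19.
London is UTC+1:00: 6:27 PM + 1:00 = 7:27 PM on Sep 19.

7:27 PM on Sep 19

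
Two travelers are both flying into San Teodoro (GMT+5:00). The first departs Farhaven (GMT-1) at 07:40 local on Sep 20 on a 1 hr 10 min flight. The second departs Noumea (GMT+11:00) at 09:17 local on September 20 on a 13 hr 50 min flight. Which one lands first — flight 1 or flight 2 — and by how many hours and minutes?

the first, by 2 hours 17 minutes

Flight 1 in UTC: 07:40 + 1:00 = 08:40 on Sep 20.
+1 hour and 10 minutes → arrive 09:50 UTC on Sep 20.
Flight 2 in UTC: 09:17 − 11:00 = 22:17 on Sep 19.
+13 hours and 50 minutes → arrive 12:07 UTC on Sep 20.
Flight 1 lands earlier by 2 hours 17 minutes.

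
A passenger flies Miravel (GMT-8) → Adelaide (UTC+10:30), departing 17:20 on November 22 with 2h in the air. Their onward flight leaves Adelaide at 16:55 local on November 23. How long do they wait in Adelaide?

3 hours 5 minutes

Convert departure to UTC: 17:20 + 8:00 = 01:20 UTC on Nov 23.
Add 2 hours flight time → 03:20 UTC.
Adelaide is UTC+10:30, so local arrival = 03:20 + 10:30 = 13:50 on Nov 23.
Layover = 16:55 − 13:50 = 3 hours 5 minutes.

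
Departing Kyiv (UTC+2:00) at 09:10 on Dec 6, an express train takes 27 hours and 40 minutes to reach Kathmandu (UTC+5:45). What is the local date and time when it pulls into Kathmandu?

Kathmandu is 3:45 ahead of Kyiv.
After 27 hours and 40 minutes it is 12:50 (Dec 7) in Kyiv.
Shift by the zone difference: 12:50 + 3:45 = 16:35 on Dec 7 in Kathmandu.

16:35 on December 7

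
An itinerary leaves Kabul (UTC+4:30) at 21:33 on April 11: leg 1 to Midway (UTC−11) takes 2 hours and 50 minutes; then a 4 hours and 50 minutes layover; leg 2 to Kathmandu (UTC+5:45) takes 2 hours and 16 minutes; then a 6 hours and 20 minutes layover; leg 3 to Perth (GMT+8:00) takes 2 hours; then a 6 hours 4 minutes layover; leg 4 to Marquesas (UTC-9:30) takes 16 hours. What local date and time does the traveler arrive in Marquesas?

Convert departure to UTC: 21:33 − 4:30 = 17:03 UTC on Apr 11.
Add 2 hours 50 minutes leg 1 → 19:53 UTC.
Add 4 hours 50 minutes layover in Midway → 00:43 UTC (Apr 12).
Add 2 hours and 16 minutes leg 2 → 02:59 UTC.
Add 6 hours 20 minutes layover in Kathmandu → 09:19 UTC.
Add 2 hours leg 3 → 11:19 UTC.
Add 6 hours and 4 minutes layover in Perth → 17:23 UTC.
Add 16 hours leg 4 → 09:23 UTC (Apr 13).
Marquesas is UTC−9:30, so local arrival = 09:23 − 9:30 = 23:53 on Apr 12.

23:53 on April 12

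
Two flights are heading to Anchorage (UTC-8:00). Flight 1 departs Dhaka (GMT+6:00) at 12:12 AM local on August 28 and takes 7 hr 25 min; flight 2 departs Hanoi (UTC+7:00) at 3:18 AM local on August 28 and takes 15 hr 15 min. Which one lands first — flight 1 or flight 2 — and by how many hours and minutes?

Flight 1 in UTC: 12:12 AM − 6:00 = 6:12 PM on Aug 27.
+7 hours 25 minutes → arrive 1:37 AM UTC on Aug 28.
Flight 2 in UTC: 3:18 AM − 7:00 = 8:18 PM on Aug 27.
+15 hours and 15 minutes → arrive 11:33 AM UTC on Aug 28.
Flight 1 lands earlier by 9 hours 56 minutes.

the first, by 9 hours 56 minutes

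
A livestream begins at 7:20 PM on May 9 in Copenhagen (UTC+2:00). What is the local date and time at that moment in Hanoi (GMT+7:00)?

12:20 AM on May 10

In UTC: 7:20 PM − 2:00 = 5:20 PM on May 9.
Hanoi is UTC+7:00: 5:20 PM + 7:00 = 12:20 AM on May 10.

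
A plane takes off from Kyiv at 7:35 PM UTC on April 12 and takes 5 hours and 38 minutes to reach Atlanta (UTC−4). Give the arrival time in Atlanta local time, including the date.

9:13 PM on April 12

Departure is given in UTC: 7:35 PM on Apr 12.
Add 5 hours and 38 minutes → 1:13 AM UTC (Apr 13).
Atlanta is UTC−4:00: 1:13 AM − 4:00 = 9:13 PM on Apr 12.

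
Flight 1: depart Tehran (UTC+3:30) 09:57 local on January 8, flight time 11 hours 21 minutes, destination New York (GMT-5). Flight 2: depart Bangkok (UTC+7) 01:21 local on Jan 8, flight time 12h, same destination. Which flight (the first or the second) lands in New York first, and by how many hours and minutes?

Flight 1 in UTC: 09:57 − 3:30 = 06:27 on Jan 8.
+11 hours and 21 minutes → arrive 17:48 UTC on Jan 8.
Flight 2 in UTC: 01:21 − 7:00 = 18:21 on Jan 7.
+12 hours → arrive 06:21 UTC on Jan 8.
Flight 2 lands earlier by 11 hours 27 minutes.

the second, by 11 hours 27 minutes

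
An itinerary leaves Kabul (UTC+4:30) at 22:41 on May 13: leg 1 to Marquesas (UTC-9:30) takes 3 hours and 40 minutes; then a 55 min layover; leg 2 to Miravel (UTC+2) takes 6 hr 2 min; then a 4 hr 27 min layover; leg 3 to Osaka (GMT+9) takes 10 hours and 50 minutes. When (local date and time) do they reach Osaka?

05:05 on May 15

Convert departure to UTC: 22:41 − 4:30 = 18:11 UTC on May 13.
Add 3 hours 40 minutes leg 1 → 21:51 UTC.
Add 55 minutes layover in Marquesas → 22:46 UTC.
Add 6 hours 2 minutes leg 2 → 04:48 UTC (May 14).
Add 4 hours and 27 minutes layover in Miravel → 09:15 UTC.
Add 10 hours and 50 minutes leg 3 → 20:05 UTC.
Osaka is UTC+9:00, so local arrival = 20:05 + 9:00 = 05:05 on May 15.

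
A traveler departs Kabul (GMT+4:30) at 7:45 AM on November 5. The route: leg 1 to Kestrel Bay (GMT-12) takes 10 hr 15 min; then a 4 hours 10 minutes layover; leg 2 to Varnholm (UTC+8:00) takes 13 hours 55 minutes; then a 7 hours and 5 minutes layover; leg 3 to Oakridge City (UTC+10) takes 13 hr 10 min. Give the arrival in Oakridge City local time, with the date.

Convert departure to UTC: 7:45 AM − 4:30 = 3:15 AM UTC on Nov 5.
Add 10 hours 15 minutes leg 1 → 1:30 PM UTC.
Add 4 hours 10 minutes layover in Kestrel Bay → 5:40 PM UTC.
Add 13 hours 55 minutes leg 2 → 7:35 AM UTC (Nov 6).
Add 7 hours 5 minutes layover in Varnholm → 2:40 PM UTC.
Add 13 hours 10 minutes leg 3 → 3:50 AM UTC (Nov 7).
Oakridge City is UTC+10:00, so local arrival = 3:50 AM + 10:00 = 1:50 PM on Nov 7.

1:50 PM on November 7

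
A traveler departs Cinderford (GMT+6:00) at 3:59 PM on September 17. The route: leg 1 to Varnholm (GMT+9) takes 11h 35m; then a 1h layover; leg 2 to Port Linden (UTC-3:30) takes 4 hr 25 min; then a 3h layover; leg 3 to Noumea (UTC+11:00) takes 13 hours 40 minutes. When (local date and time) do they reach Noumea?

6:39 AM on September 19

Convert departure to UTC: 3:59 PM − 6:00 = 9:59 AM UTC on Sep 17.
Add 11 hours and 35 minutes leg 1 → 9:34 PM UTC.
Add 1 hour layover in Varnholm → 10:34 PM UTC.
Add 4 hours 25 minutes leg 2 → 2:59 AM UTC (Sep 18).
Add 3 hours layover in Port Linden → 5:59 AM UTC.
Add 13 hours 40 minutes leg 3 → 7:39 PM UTC.
Noumea is UTC+11:00, so local arrival = 7:39 PM + 11:00 = 6:39 AM on Sep 19.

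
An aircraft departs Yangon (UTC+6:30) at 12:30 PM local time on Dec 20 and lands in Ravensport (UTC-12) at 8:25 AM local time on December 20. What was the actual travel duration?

14 hours 25 minutes

Departure in UTC: 12:30 PM − 6:30 = 6:00 AM on Dec 20.
Arrival in UTC: 8:25 AM + 12:00 = 8:25 PM on Dec 20.
Elapsed = 8:25 PM − 6:00 AM = 14 hours 25 minutes.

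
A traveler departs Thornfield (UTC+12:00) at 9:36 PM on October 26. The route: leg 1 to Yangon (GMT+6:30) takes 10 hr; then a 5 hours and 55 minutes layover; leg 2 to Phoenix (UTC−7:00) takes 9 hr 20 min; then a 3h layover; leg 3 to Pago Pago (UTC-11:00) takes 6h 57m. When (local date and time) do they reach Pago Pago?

Convert departure to UTC: 9:36 PM − 12:00 = 9:36 AM UTC on Oct 26.
Add 10 hours leg 1 → 7:36 PM UTC.
Add 5 hours 55 minutes layover in Yangon → 1:31 AM UTC (Oct 27).
Add 9 hours and 20 minutes leg 2 → 10:51 AM UTC.
Add 3 hours layover in Phoenix → 1:51 PM UTC.
Add 6 hours 57 minutes leg 3 → 8:48 PM UTC.
Pago Pago is UTC−11:00, so local arrival = 8:48 PM − 11:00 = 9:48 AM on Oct 27.

9:48 AM on Oct 27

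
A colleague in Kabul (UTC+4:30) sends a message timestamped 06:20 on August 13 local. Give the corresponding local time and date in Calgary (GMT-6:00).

In UTC: 06:20 − 4:30 = 01:50 on Aug 13.
Calgary is UTC−6:00: 01:50 − 6:00 = 19:50 on Aug 12.

19:50 on August 12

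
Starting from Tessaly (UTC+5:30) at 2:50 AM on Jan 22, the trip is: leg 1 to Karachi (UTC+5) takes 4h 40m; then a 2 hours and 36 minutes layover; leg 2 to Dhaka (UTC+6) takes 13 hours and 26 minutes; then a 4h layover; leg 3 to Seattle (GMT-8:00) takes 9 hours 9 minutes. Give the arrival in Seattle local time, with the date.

11:11 PM on January 22

Convert departure to UTC: 2:50 AM − 5:30 = 9:20 PM UTC on Jan 21.
Add 4 hours 40 minutes leg 1 → 2:00 AM UTC (Jan 22).
Add 2 hours 36 minutes layover in Karachi → 4:36 AM UTC.
Add 13 hours and 26 minutes leg 2 → 6:02 PM UTC.
Add 4 hours layover in Dhaka → 10:02 PM UTC.
Add 9 hours 9 minutes leg 3 → 7:11 AM UTC (Jan 23).
Seattle is UTC−8:00, so local arrival = 7:11 AM − 8:00 = 11:11 PM on Jan 22.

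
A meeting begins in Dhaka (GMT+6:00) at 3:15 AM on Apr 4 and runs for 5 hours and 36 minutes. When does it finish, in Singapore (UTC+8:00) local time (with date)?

10:51 AM on Apr 4

Singapore is 2:00 ahead of Dhaka.
After 5 hours 36 minutes it is 8:51 AM in Dhaka.
Shift by the zone difference: 8:51 AM + 2:00 = 10:51 AM on Apr 4 in Singapore.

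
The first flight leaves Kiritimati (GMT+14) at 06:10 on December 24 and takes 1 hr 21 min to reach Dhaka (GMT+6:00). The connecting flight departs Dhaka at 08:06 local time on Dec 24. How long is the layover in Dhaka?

Convert departure to UTC: 06:10 − 14:00 = 16:10 UTC on Dec 23.
Add 1 hour 21 minutes flight time → 17:31 UTC.
Dhaka is UTC+6:00, so local arrival = 17:31 + 6:00 = 23:31 on Dec 23.
Layover = 08:06 − 23:31 (+1 day) = 8 hours 35 minutes.

8 hours 35 minutes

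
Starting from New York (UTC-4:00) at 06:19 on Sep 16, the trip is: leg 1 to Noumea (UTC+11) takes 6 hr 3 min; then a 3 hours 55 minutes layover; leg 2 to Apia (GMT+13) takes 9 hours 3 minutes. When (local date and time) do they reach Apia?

18:20 on September 17

Convert departure to UTC: 06:19 + 4:00 = 10:19 UTC on Sep 16.
Add 6 hours and 3 minutes leg 1 → 16:22 UTC.
Add 3 hours 55 minutes layover in Noumea → 20:17 UTC.
Add 9 hours 3 minutes leg 2 → 05:20 UTC (Sep 17).
Apia is UTC+13:00, so local arrival = 05:20 + 13:00 = 18:20 on Sep 17.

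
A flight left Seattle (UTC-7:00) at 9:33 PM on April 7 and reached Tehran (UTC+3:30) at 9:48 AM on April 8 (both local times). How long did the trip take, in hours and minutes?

1 hour 45 minutes

Departure in UTC: 9:33 PM + 7:00 = 4:33 AM on Apr 8.
Arrival in UTC: 9:48 AM − 3:30 = 6:18 AM on Apr 8.
Elapsed = 6:18 AM − 4:33 AM = 1 hour 45 minutes.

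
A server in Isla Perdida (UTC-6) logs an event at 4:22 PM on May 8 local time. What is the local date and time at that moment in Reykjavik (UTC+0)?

In UTC: 4:22 PM + 6:00 = 10:22 PM on May 8.
Reykjavik is UTC+0, so it is 10:22 PM on May 8.

10:22 PM on May 8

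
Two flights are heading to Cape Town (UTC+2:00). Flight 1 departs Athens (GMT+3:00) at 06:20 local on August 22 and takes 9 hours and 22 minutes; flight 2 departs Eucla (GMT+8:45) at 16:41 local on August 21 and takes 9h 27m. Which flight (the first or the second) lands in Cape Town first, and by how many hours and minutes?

the second, by 19 hours 19 minutes

Flight 1 in UTC: 06:20 − 3:00 = 03:20 on Aug 22.
+9 hours 22 minutes → arrive 12:42 UTC on Aug 22.
Flight 2 in UTC: 16:41 − 8:45 = 07:56 on Aug 21.
+9 hours 27 minutes → arrive 17:23 UTC on Aug 21.
Flight 2 lands earlier by 19 hours 19 minutes.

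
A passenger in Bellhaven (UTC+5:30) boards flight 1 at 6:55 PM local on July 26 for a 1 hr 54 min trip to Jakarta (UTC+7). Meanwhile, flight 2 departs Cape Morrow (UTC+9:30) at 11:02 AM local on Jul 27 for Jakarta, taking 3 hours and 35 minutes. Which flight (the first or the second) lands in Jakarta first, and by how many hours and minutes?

Flight 1 in UTC: 6:55 PM − 5:30 = 1:25 PM on Jul 26.
+1 hour 54 minutes → arrive 3:19 PM UTC on Jul 26.
Flight 2 in UTC: 11:02 AM − 9:30 = 1:32 AM on Jul 27.
+3 hours 35 minutes → arrive 5:07 AM UTC on Jul 27.
Flight 1 lands earlier by 13 hours 48 minutes.

the first, by 13 hours 48 minutes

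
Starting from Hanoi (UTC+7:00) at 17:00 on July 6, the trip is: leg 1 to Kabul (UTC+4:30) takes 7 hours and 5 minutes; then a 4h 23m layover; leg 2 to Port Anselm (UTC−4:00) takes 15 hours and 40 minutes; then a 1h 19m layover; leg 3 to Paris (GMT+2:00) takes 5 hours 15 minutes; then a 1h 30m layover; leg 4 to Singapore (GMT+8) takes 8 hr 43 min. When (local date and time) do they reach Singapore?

Convert departure to UTC: 17:00 − 7:00 = 10:00 UTC on Jul 6.
Add 7 hours 5 minutes leg 1 → 17:05 UTC.
Add 4 hours 23 minutes layover in Kabul → 21:28 UTC.
Add 15 hours 40 minutes leg 2 → 13:08 UTC (Jul 7).
Add 1 hour 19 minutes layover in Port Anselm → 14:27 UTC.
Add 5 hours 15 minutes leg 3 → 19:42 UTC.
Add 1 hour 30 minutes layover in Paris → 21:12 UTC.
Add 8 hours and 43 minutes leg 4 → 05:55 UTC (Jul 8).
Singapore is UTC+8:00, so local arrival = 05:55 + 8:00 = 13:55 on Jul 8.

13:55 on July 8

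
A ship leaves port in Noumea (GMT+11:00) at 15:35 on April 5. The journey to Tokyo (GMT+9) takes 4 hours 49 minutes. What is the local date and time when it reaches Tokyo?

Convert departure to UTC: 15:35 − 11:00 = 04:35 UTC on Apr 5.
Add 4 hours 49 minutes travel time → 09:24 UTC.
Tokyo is UTC+9:00, so local arrival = 09:24 + 9:00 = 18:24 on Apr 5.

18:24 on April 5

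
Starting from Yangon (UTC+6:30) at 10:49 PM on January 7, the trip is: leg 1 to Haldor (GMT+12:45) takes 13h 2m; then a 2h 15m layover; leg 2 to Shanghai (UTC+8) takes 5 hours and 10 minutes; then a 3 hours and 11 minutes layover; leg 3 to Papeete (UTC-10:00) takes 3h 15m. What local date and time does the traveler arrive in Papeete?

Convert departure to UTC: 10:49 PM − 6:30 = 4:19 PM UTC on Jan 7.
Add 13 hours and 2 minutes leg 1 → 5:21 AM UTC (Jan 8).
Add 2 hours 15 minutes layover in Haldor → 7:36 AM UTC.
Add 5 hours 10 minutes leg 2 → 12:46 PM UTC.
Add 3 hours 11 minutes layover in Shanghai → 3:57 PM UTC.
Add 3 hours and 15 minutes leg 3 → 7:12 PM UTC.
Papeete is UTC−10:00, so local arrival = 7:12 PM − 10:00 = 9:12 AM on Jan 8.

9:12 AM on Jan 8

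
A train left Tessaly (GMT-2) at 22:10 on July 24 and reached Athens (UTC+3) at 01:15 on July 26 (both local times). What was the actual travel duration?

22 hours 5 minutes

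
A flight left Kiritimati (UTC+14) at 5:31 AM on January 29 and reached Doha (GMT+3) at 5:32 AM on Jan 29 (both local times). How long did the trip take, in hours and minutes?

Doha is 11:00 behind Kiritimati.
Clock-face elapsed time (ignoring zones) is 1 minute.
Actual elapsed = 1 minute + 11:00 = 11 hours 1 minute.

11 hours 1 minute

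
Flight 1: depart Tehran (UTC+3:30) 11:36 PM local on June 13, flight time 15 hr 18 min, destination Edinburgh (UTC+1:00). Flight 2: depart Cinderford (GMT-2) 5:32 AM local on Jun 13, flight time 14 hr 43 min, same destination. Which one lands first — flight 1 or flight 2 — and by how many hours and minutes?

Flight 1 in UTC: 11:36 PM − 3:30 = 8:06 PM on Jun 13.
+15 hours and 18 minutes → arrive 11:24 AM UTC on Jun 14.
Flight 2 in UTC: 5:32 AM + 2:00 = 7:32 AM on Jun 13.
+14 hours and 43 minutes → arrive 10:15 PM UTC on Jun 13.
Flight 2 lands earlier by 13 hours 9 minutes.

the second, by 13 hours 9 minutes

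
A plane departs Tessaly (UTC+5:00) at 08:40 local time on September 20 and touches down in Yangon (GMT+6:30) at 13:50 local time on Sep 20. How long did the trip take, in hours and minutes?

Yangon is 1:30 ahead of Tessaly.
Clock-face elapsed time (ignoring zones) is 5 hours 10 minutes.
Actual elapsed = 5 hours 10 minutes − 1:30 = 3 hours 40 minutes.

3 hours 40 minutes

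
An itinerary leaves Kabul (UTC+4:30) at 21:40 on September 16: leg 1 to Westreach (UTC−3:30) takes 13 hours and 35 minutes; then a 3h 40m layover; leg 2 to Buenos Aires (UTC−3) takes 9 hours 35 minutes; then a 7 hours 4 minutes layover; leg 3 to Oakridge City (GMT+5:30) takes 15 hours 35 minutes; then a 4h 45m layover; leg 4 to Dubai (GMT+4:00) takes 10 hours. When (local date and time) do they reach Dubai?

13:24 on September 19

Convert departure to UTC: 21:40 − 4:30 = 17:10 UTC on Sep 16.
Add 13 hours and 35 minutes leg 1 → 06:45 UTC (Sep 17).
Add 3 hours 40 minutes layover in Westreach → 10:25 UTC.
Add 9 hours and 35 minutes leg 2 → 20:00 UTC.
Add 7 hours and 4 minutes layover in Buenos Aires → 03:04 UTC (Sep 18).
Add 15 hours and 35 minutes leg 3 → 18:39 UTC.
Add 4 hours and 45 minutes layover in Oakridge City → 23:24 UTC.
Add 10 hours leg 4 → 09:24 UTC (Sep 19).
Dubai is UTC+4:00, so local arrival = 09:24 + 4:00 = 13:24 on Sep 19.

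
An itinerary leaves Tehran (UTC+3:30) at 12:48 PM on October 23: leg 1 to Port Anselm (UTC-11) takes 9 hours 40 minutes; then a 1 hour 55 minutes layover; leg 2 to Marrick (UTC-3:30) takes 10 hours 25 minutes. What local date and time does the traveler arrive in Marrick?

3:48 AM on Oct 24

Convert departure to UTC: 12:48 PM − 3:30 = 9:18 AM UTC on Oct 23.
Add 9 hours and 40 minutes leg 1 → 6:58 PM UTC.
Add 1 hour and 55 minutes layover in Port Anselm → 8:53 PM UTC.
Add 10 hours and 25 minutes leg 2 → 7:18 AM UTC (Oct 24).
Marrick is UTC−3:30, so local arrival = 7:18 AM − 3:30 = 3:48 AM on Oct 24.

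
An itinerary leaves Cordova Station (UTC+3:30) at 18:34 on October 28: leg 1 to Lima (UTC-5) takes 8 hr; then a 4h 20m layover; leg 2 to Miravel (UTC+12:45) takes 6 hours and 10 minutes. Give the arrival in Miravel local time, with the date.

22:19 on October 29

Convert departure to UTC: 18:34 − 3:30 = 15:04 UTC on Oct 28.
Add 8 hours leg 1 → 23:04 UTC.
Add 4 hours 20 minutes layover in Lima → 03:24 UTC (Oct 29).
Add 6 hours 10 minutes leg 2 → 09:34 UTC.
Miravel is UTC+12:45, so local arrival = 09:34 + 12:45 = 22:19 on Oct 29.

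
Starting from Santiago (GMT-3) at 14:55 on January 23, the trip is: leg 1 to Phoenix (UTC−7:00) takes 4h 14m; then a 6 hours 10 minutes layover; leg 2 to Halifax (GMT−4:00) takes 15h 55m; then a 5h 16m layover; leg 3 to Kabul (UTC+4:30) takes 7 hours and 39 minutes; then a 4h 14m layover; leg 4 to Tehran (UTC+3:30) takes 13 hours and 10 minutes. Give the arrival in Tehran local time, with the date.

06:03 on Jan 26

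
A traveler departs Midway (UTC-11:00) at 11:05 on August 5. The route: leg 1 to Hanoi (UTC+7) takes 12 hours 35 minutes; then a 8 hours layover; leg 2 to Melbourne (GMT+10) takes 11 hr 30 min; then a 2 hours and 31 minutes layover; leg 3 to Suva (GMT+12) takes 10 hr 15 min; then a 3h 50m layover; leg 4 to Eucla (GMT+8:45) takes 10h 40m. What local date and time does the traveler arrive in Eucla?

18:11 on Aug 8

Convert departure to UTC: 11:05 + 11:00 = 22:05 UTC on Aug 5.
Add 12 hours 35 minutes leg 1 → 10:40 UTC (Aug 6).
Add 8 hours layover in Hanoi → 18:40 UTC.
Add 11 hours 30 minutes leg 2 → 06:10 UTC (Aug 7).
Add 2 hours 31 minutes layover in Melbourne → 08:41 UTC.
Add 10 hours and 15 minutes leg 3 → 18:56 UTC.
Add 3 hours 50 minutes layover in Suva → 22:46 UTC.
Add 10 hours and 40 minutes leg 4 → 09:26 UTC (Aug 8).
Eucla is UTC+8:45, so local arrival = 09:26 + 8:45 = 18:11 on Aug 8.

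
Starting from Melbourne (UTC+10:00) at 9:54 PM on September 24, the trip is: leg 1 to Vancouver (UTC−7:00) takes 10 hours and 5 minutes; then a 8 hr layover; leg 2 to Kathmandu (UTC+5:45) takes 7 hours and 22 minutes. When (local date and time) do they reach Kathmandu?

Convert departure to UTC: 9:54 PM − 10:00 = 11:54 AM UTC on Sep 24.
Add 10 hours and 5 minutes leg 1 → 9:59 PM UTC.
Add 8 hours layover in Vancouver → 5:59 AM UTC (Sep 25).
Add 7 hours 22 minutes leg 2 → 1:21 PM UTC.
Kathmandu is UTC+5:45, so local arrival = 1:21 PM + 5:45 = 7:06 PM on Sep 25.

7:06 PM on Sep 25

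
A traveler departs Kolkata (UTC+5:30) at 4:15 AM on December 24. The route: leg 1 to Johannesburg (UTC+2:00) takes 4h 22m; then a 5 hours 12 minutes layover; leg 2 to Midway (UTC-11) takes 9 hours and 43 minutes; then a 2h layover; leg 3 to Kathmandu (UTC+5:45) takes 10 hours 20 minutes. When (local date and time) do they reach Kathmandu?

Convert departure to UTC: 4:15 AM − 5:30 = 10:45 PM UTC on Dec 23.
Add 4 hours 22 minutes leg 1 → 3:07 AM UTC (Dec 24).
Add 5 hours and 12 minutes layover in Johannesburg → 8:19 AM UTC.
Add 9 hours 43 minutes leg 2 → 6:02 PM UTC.
Add 2 hours layover in Midway → 8:02 PM UTC.
Add 10 hours and 20 minutes leg 3 → 6:22 AM UTC (Dec 25).
Kathmandu is UTC+5:45, so local arrival = 6:22 AM + 5:45 = 12:07 PM on Dec 25.

12:07 PM on December 25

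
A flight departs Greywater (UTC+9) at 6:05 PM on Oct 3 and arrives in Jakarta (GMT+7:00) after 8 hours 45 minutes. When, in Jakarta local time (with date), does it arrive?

Convert departure to UTC: 6:05 PM − 9:00 = 9:05 AM UTC on Oct 3.
Add 8 hours 45 minutes travel time → 5:50 PM UTC.
Jakarta is UTC+7:00, so local arrival = 5:50 PM + 7:00 = 12:50 AM on Oct 4.

12:50 AM on October 4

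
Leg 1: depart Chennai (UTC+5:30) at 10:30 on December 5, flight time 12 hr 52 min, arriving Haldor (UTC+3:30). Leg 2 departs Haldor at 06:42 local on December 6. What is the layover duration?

9 hours 20 minutes

Convert departure to UTC: 10:30 − 5:30 = 05:00 UTC on Dec 5.
Add 12 hours and 52 minutes flight time → 17:52 UTC.
Haldor is UTC+3:30, so local arrival = 17:52 + 3:30 = 21:22 on Dec 5.
Layover = 06:42 − 21:22 (+1 day) = 9 hours 20 minutes.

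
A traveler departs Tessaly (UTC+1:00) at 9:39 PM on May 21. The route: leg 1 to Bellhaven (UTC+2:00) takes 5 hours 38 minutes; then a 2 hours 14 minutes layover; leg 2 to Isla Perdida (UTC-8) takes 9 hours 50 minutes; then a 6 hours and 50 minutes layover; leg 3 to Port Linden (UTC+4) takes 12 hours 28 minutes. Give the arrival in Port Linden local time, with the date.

1:39 PM on May 23

Convert departure to UTC: 9:39 PM − 1:00 = 8:39 PM UTC on May 21.
Add 5 hours and 38 minutes leg 1 → 2:17 AM UTC (May 22).
Add 2 hours 14 minutes layover in Bellhaven → 4:31 AM UTC.
Add 9 hours 50 minutes leg 2 → 2:21 PM UTC.
Add 6 hours and 50 minutes layover in Isla Perdida → 9:11 PM UTC.
Add 12 hours 28 minutes leg 3 → 9:39 AM UTC (May 23).
Port Linden is UTC+4:00, so local arrival = 9:39 AM + 4:00 = 1:39 PM on May 23.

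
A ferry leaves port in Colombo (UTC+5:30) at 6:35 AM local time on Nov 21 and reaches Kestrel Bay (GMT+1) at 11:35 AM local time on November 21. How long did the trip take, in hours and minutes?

9 hours 30 minutes

Departure in UTC: 6:35 AM − 5:30 = 1:05 AM on Nov 21.
Arrival in UTC: 11:35 AM − 1:00 = 10:35 AM on Nov 21.
Elapsed = 10:35 AM − 1:05 AM = 9 hours 30 minutes.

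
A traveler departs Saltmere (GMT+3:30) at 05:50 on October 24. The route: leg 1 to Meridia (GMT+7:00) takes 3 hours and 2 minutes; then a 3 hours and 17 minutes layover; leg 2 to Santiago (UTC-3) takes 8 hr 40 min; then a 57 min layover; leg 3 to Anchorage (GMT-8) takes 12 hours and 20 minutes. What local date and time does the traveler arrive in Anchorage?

22:36 on Oct 24

Convert departure to UTC: 05:50 − 3:30 = 02:20 UTC on Oct 24.
Add 3 hours 2 minutes leg 1 → 05:22 UTC.
Add 3 hours 17 minutes layover in Meridia → 08:39 UTC.
Add 8 hours and 40 minutes leg 2 → 17:19 UTC.
Add 57 minutes layover in Santiago → 18:16 UTC.
Add 12 hours 20 minutes leg 3 → 06:36 UTC (Oct 25).
Anchorage is UTC−8:00, so local arrival = 06:36 − 8:00 = 22:36 on Oct 24.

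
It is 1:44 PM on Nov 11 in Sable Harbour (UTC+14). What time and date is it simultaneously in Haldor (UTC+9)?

Haldor is 5:00 behind Sable Harbour.
Shift by the zone difference: 1:44 PM − 5:00 = 8:44 AM on Nov 11 in Haldor.

8:44 AM on Nov 11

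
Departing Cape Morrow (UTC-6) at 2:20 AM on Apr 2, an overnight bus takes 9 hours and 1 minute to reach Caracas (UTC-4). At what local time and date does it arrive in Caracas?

1:21 PM on April 2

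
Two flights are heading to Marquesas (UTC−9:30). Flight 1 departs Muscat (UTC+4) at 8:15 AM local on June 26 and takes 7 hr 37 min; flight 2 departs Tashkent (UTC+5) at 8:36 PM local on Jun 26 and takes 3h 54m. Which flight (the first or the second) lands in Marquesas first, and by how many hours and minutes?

Flight 1 in UTC: 8:15 AM − 4:00 = 4:15 AM on Jun 26.
+7 hours and 37 minutes → arrive 11:52 AM UTC on Jun 26.
Flight 2 in UTC: 8:36 PM − 5:00 = 3:36 PM on Jun 26.
+3 hours and 54 minutes → arrive 7:30 PM UTC on Jun 26.
Flight 1 lands earlier by 7 hours 38 minutes.

the first, by 7 hours 38 minutes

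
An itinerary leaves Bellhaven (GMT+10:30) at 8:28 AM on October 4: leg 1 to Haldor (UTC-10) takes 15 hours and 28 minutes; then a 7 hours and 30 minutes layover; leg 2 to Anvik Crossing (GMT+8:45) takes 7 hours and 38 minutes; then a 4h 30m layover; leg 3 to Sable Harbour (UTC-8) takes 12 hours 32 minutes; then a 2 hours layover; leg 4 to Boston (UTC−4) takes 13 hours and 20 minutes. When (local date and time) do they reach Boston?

8:56 AM on October 6

Convert departure to UTC: 8:28 AM − 10:30 = 9:58 PM UTC on Oct 3.
Add 15 hours 28 minutes leg 1 → 1:26 PM UTC (Oct 4).
Add 7 hours 30 minutes layover in Haldor → 8:56 PM UTC.
Add 7 hours 38 minutes leg 2 → 4:34 AM UTC (Oct 5).
Add 4 hours 30 minutes layover in Anvik Crossing → 9:04 AM UTC.
Add 12 hours 32 minutes leg 3 → 9:36 PM UTC.
Add 2 hours layover in Sable Harbour → 11:36 PM UTC.
Add 13 hours 20 minutes leg 4 → 12:56 PM UTC (Oct 6).
Boston is UTC−4:00, so local arrival = 12:56 PM − 4:00 = 8:56 AM on Oct 6.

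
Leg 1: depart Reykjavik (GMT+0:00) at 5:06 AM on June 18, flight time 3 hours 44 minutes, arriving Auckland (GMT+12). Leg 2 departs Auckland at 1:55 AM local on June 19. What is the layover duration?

5 hours 5 minutes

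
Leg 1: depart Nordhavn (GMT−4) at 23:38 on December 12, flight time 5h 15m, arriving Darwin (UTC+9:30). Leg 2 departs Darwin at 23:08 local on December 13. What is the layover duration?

Convert departure to UTC: 23:38 + 4:00 = 03:38 UTC on Dec 13.
Add 5 hours 15 minutes flight time → 08:53 UTC.
Darwin is UTC+9:30, so local arrival = 08:53 + 9:30 = 18:23 on Dec 13.
Layover = 23:08 − 18:23 = 4 hours 45 minutes.

4 hours 45 minutes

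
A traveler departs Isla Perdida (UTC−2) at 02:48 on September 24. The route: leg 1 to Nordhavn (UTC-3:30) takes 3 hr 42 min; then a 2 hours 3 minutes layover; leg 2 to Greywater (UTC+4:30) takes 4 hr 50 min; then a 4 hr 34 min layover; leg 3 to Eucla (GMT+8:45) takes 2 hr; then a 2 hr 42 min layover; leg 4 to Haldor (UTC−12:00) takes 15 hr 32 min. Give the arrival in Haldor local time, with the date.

04:11 on Sep 25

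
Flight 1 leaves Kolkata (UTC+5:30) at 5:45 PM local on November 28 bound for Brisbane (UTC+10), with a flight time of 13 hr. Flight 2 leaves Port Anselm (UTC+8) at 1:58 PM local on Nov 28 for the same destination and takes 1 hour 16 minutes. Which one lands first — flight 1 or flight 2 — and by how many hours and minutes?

the second, by 18 hours 1 minute

Flight 1 in UTC: 5:45 PM − 5:30 = 12:15 PM on Nov 28.
+13 hours → arrive 1:15 AM UTC on Nov 29.
Flight 2 in UTC: 1:58 PM − 8:00 = 5:58 AM on Nov 28.
+1 hour and 16 minutes → arrive 7:14 AM UTC on Nov 28.
Flight 2 lands earlier by 18 hours 1 minute.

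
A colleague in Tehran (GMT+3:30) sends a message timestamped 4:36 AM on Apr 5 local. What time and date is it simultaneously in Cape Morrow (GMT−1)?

12:06 AM on April 5

In UTC: 4:36 AM − 3:30 = 1:06 AM on Apr 5.
Cape Morrow is UTC−1:00: 1:06 AM − 1:00 = 12:06 AM on Apr 5.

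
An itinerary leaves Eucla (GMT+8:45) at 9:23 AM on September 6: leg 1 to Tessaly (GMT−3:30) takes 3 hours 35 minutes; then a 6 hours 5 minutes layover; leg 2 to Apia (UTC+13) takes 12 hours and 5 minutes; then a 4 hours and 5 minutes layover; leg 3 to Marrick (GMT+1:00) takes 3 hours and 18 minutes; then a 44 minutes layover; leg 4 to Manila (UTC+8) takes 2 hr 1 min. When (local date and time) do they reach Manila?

4:31 PM on Sep 7

Convert departure to UTC: 9:23 AM − 8:45 = 12:38 AM UTC on Sep 6.
Add 3 hours and 35 minutes leg 1 → 4:13 AM UTC.
Add 6 hours and 5 minutes layover in Tessaly → 10:18 AM UTC.
Add 12 hours 5 minutes leg 2 → 10:23 PM UTC.
Add 4 hours and 5 minutes layover in Apia → 2:28 AM UTC (Sep 7).
Add 3 hours and 18 minutes leg 3 → 5:46 AM UTC.
Add 44 minutes layover in Marrick → 6:30 AM UTC.
Add 2 hours and 1 minute leg 4 → 8:31 AM UTC.
Manila is UTC+8:00, so local arrival = 8:31 AM + 8:00 = 4:31 PM on Sep 7.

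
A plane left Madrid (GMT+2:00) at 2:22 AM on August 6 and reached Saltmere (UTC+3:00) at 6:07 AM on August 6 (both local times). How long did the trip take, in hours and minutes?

Departure in UTC: 2:22 AM − 2:00 = 12:22 AM on Aug 6.
Arrival in UTC: 6:07 AM − 3:00 = 3:07 AM on Aug 6.
Elapsed = 3:07 AM − 12:22 AM = 2 hours 45 minutes.

2 hours 45 minutes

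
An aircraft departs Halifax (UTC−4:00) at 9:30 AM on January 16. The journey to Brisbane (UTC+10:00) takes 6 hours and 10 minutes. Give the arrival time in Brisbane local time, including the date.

5:40 AM on Jan 17

Convert departure to UTC: 9:30 AM + 4:00 = 1:30 PM UTC on Jan 16.
Add 6 hours 10 minutes travel time → 7:40 PM UTC.
Brisbane is UTC+10:00, so local arrival = 7:40 PM + 10:00 = 5:40 AM on Jan 17.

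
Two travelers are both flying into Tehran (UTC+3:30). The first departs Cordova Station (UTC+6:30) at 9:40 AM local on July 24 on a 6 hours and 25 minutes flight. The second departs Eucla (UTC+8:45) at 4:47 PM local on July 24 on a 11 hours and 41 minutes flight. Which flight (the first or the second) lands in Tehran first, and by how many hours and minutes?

Flight 1 in UTC: 9:40 AM − 6:30 = 3:10 AM on Jul 24.
+6 hours 25 minutes → arrive 9:35 AM UTC on Jul 24.
Flight 2 in UTC: 4:47 PM − 8:45 = 8:02 AM on Jul 24.
+11 hours and 41 minutes → arrive 7:43 PM UTC on Jul 24.
Flight 1 lands earlier by 10 hours 8 minutes.

the first, by 10 hours 8 minutes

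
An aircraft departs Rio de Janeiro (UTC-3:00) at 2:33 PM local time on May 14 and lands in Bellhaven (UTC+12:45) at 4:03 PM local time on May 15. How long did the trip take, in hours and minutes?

9 hours 45 minutes

Departure in UTC: 2:33 PM + 3:00 = 5:33 PM on May 14.
Arrival in UTC: 4:03 PM − 12:45 = 3:18 AM on May 15.
Elapsed = 3:18 AM − 5:33 PM (+1 day) = 9 hours 45 minutes.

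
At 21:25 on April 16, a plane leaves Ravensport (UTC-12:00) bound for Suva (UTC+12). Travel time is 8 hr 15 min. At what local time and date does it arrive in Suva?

Convert departure to UTC: 21:25 + 12:00 = 09:25 UTC on Apr 17.
Add 8 hours 15 minutes travel time → 17:40 UTC.
Suva is UTC+12:00, so local arrival = 17:40 + 12:00 = 05:40 on Apr 18.

05:40 on Apr 18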